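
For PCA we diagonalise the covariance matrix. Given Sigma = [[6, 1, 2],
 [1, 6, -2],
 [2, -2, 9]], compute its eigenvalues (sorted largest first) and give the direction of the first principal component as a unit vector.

Step 1 — characteristic polynomial p(λ) = det(λI - Sigma) = λ³ - tr·λ² + c_1·λ - det, where tr = trace, c_1 = sum of the principal 2×2 minors, det = det(Sigma):
  tr = 6 + 6 + 9 = 21,
  c_1 = (6·6 - (1)²) + (6·9 - (2)²) + (6·9 - (-2)²) = 35 + 50 + 50 = 135,
  det = 6·(6·9 - (-2)²) - (1)·((1)·9 - (-2)·(2)) + (2)·((1)·(-2) - 6·(2)) = 6·(50) - (1)·(13) + (2)·(-14) = 259.
  So p(λ) = λ³ - 21λ² + 135λ - 259.
Step 2 — look for an integer root (rational root theorem: any rational root is an integer divisor of 259). Testing λ = 7:
  p(7) = 343 - 1029 + 945 - 259 = 0  ✓
  Dividing out (λ - 7): p(λ) = (λ - 7)(λ² - 14λ + 37).
Step 3 — remaining eigenvalues from the quadratic λ² - 14λ + 37 = 0:
  Δ = 14² - 4·37 = 196 - 148 = 48,  λ = (14 ± √48)/2 = (14 ± 6.9282)/2 ≈ 10.4641 or 3.5359.
  Sorted: λ_1 = 10.4641,  λ_2 = 7,  λ_3 = 3.5359  (check: sum = 21 = tr ✓).

Step 4 — unit eigenvector for λ_1 ≈ 10.4641: v spans the null space of (Sigma - λ_1 I), whose rows are
  r_1 = (-4.4641, 1, 2),  r_2 = (1, -4.4641, -2),  r_3 = (2, -2, -1.4641).
  v is orthogonal to every row, so take v ∝ r_1 × r_2 = ((1)·(-2) - (2)·(-4.4641), (2)·(1) - (-4.4641)·(-2), (-4.4641)·(-4.4641) - (1)·(1)) ≈ (6.9282, -6.9282, 18.9282).
  Let u = (6.9282, -6.9282, 18.9282).
  ||u|| = √((6.9282)² + (-6.9282)² + (18.9282)²) = √(454.2769) ≈ 21.3138,  v_1 = u/||u|| ≈ (0.3251, -0.3251, 0.8881) (||v_1|| = 1).

λ_1 = 10.4641,  λ_2 = 7,  λ_3 = 3.5359;  v_1 ≈ (0.3251, -0.3251, 0.8881)


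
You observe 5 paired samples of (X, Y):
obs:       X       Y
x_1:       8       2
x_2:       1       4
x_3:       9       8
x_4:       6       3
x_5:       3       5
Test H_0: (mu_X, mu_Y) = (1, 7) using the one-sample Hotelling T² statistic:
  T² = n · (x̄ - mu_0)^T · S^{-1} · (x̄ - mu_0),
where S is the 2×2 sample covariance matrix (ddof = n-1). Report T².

Step 1 — sample mean vector:
  mean(X) = (8 + 1 + 9 + 6 + 3) / 5 = 27/5 = 5.4
  mean(Y) = (2 + 4 + 8 + 3 + 5) / 5 = 22/5 = 4.4
  x̄ = (5.4, 4.4),  deviation x̄ - mu_0 = (5.4, 4.4) - (1, 7) = (4.4, -2.6).

Step 2 — sample covariance matrix, S[i,j] = (1/(n-1)) · Σ_k (x_{k,i} - mean_i) · (x_{k,j} - mean_j), divisor n-1 = 4:
  S[X,X] = ((2.6)·(2.6) + (-4.4)·(-4.4) + (3.6)·(3.6) + (0.6)·(0.6) + (-2.4)·(-2.4)) / 4 = 45.2/4 = 11.3
  S[X,Y] = ((2.6)·(-2.4) + (-4.4)·(-0.4) + (3.6)·(3.6) + (0.6)·(-1.4) + (-2.4)·(0.6)) / 4 = 6.2/4 = 1.55
  S[Y,Y] = ((-2.4)·(-2.4) + (-0.4)·(-0.4) + (3.6)·(3.6) + (-1.4)·(-1.4) + (0.6)·(0.6)) / 4 = 21.2/4 = 5.3
  S = [[11.3, 1.55],
 [1.55, 5.3]].

Step 3 — invert S. det(S) = 11.3·5.3 - (1.55)² = 57.4875.
  S^{-1} = (1/det) · [[d, -b], [-b, a]] = [[0.0922, -0.027],
 [-0.027, 0.1966]].

Step 4 — quadratic form (x̄ - mu_0)^T · S^{-1} · (x̄ - mu_0):
  S^{-1} · (x̄ - mu_0) = (0.4758, -0.6297),
  (x̄ - mu_0)^T · [...] = (4.4)·(0.4758) + (-2.6)·(-0.6297) = 3.7306.

Step 5 — scale by n: T² = 5 · 3.7306 = 18.6528.

T² ≈ 18.6528


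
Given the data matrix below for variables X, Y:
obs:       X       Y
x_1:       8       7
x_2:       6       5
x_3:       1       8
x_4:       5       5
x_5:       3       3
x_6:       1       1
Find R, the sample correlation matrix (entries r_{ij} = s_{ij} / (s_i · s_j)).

Step 1 — column means:
  mean(X) = (8 + 6 + 1 + 5 + 3 + 1) / 6 = 24/6 = 4
  mean(Y) = (7 + 5 + 8 + 5 + 3 + 1) / 6 = 29/6 = 4.8333

Step 2 — sample variances and covariances s[i,j] = (1/(n-1)) · Σ_k (x_{k,i} - mean_i) · (x_{k,j} - mean_j), with n-1 = 5:
  s[X,X] = ((4)·(4) + (2)·(2) + (-3)·(-3) + (1)·(1) + (-1)·(-1) + (-3)·(-3)) / 5 = 40/5 = 8
  s[X,Y] = ((4)·(2.1667) + (2)·(0.1667) + (-3)·(3.1667) + (1)·(0.1667) + (-1)·(-1.8333) + (-3)·(-3.8333)) / 5 = 13/5 = 2.6
  s[Y,Y] = ((2.1667)·(2.1667) + (0.1667)·(0.1667) + (3.1667)·(3.1667) + (0.1667)·(0.1667) + (-1.8333)·(-1.8333) + (-3.8333)·(-3.8333)) / 5 = 32.8333/5 = 6.5667
  Sample standard deviations s_i = √(s[i,i]):
  s(X) = √(8) = 2.8284
  s(Y) = √(6.5667) = 2.5626

Step 3 — r_{ij} = s_{ij} / (s_i · s_j):
  r[X,X] = 1 (diagonal).
  r[X,Y] = 2.6 / (2.8284 · 2.5626) = 2.6 / 7.248 = 0.3587
  r[Y,Y] = 1 (diagonal).

R is symmetric with unit diagonal. Assembling:

R = [[1, 0.3587],
 [0.3587, 1]]


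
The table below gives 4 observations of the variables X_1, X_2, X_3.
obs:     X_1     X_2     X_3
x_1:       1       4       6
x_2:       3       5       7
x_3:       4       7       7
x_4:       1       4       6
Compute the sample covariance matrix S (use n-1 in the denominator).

Step 1 — column means:
  mean(X_1) = (1 + 3 + 4 + 1) / 4 = 9/4 = 2.25
  mean(X_2) = (4 + 5 + 7 + 4) / 4 = 20/4 = 5
  mean(X_3) = (6 + 7 + 7 + 6) / 4 = 26/4 = 6.5

Step 2 — sample covariance S[i,j] = (1/(n-1)) · Σ_k (x_{k,i} - mean_i) · (x_{k,j} - mean_j), with n-1 = 3.
  S[X_1,X_1] = ((-1.25)·(-1.25) + (0.75)·(0.75) + (1.75)·(1.75) + (-1.25)·(-1.25)) / 3 = 6.75/3 = 2.25
  S[X_1,X_2] = ((-1.25)·(-1) + (0.75)·(0) + (1.75)·(2) + (-1.25)·(-1)) / 3 = 6/3 = 2
  S[X_1,X_3] = ((-1.25)·(-0.5) + (0.75)·(0.5) + (1.75)·(0.5) + (-1.25)·(-0.5)) / 3 = 2.5/3 = 0.8333
  S[X_2,X_2] = ((-1)·(-1) + (0)·(0) + (2)·(2) + (-1)·(-1)) / 3 = 6/3 = 2
  S[X_2,X_3] = ((-1)·(-0.5) + (0)·(0.5) + (2)·(0.5) + (-1)·(-0.5)) / 3 = 2/3 = 0.6667
  S[X_3,X_3] = ((-0.5)·(-0.5) + (0.5)·(0.5) + (0.5)·(0.5) + (-0.5)·(-0.5)) / 3 = 1/3 = 0.3333

S is symmetric (S[j,i] = S[i,j]). Assembling:

S = [[2.25, 2, 0.8333],
 [2, 2, 0.6667],
 [0.8333, 0.6667, 0.3333]]


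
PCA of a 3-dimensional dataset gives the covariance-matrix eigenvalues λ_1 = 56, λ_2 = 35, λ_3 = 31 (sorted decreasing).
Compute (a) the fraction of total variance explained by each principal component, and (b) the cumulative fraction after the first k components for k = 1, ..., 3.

Step 1 — total variance = trace(Sigma) = Σ λ_i = 56 + 35 + 31 = 122.

Step 2 — fraction explained by component i = λ_i / Σ λ:
  PC1: 56/122 = 0.459
  PC2: 35/122 = 0.2869
  PC3: 31/122 = 0.2541

Step 3 — cumulative fraction after k components = (λ_1 + ... + λ_k) / Σ λ:
  k = 1: 56/122 = 0.459
  k = 2: (56 + 35)/122 = 91/122 = 0.7459
  k = 3: (56 + 35 + 31)/122 = 122/122 = 1

Summary (fraction, with percent):

explained: PC1 0.459 (45.9%), PC2 0.2869 (28.69%), PC3 0.2541 (25.41%);  cumulative: 0.459, 0.7459, 1


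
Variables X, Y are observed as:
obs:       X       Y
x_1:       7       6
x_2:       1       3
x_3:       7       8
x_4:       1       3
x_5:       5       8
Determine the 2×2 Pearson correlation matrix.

Step 1 — column means:
  mean(X) = (7 + 1 + 7 + 1 + 5) / 5 = 21/5 = 4.2
  mean(Y) = (6 + 3 + 8 + 3 + 8) / 5 = 28/5 = 5.6

Step 2 — sample variances and covariances s[i,j] = (1/(n-1)) · Σ_k (x_{k,i} - mean_i) · (x_{k,j} - mean_j), with n-1 = 4:
  s[X,X] = ((2.8)·(2.8) + (-3.2)·(-3.2) + (2.8)·(2.8) + (-3.2)·(-3.2) + (0.8)·(0.8)) / 4 = 36.8/4 = 9.2
  s[X,Y] = ((2.8)·(0.4) + (-3.2)·(-2.6) + (2.8)·(2.4) + (-3.2)·(-2.6) + (0.8)·(2.4)) / 4 = 26.4/4 = 6.6
  s[Y,Y] = ((0.4)·(0.4) + (-2.6)·(-2.6) + (2.4)·(2.4) + (-2.6)·(-2.6) + (2.4)·(2.4)) / 4 = 25.2/4 = 6.3
  Sample standard deviations s_i = √(s[i,i]):
  s(X) = √(9.2) = 3.0332
  s(Y) = √(6.3) = 2.51

Step 3 — r_{ij} = s_{ij} / (s_i · s_j):
  r[X,X] = 1 (diagonal).
  r[X,Y] = 6.6 / (3.0332 · 2.51) = 6.6 / 7.6131 = 0.8669
  r[Y,Y] = 1 (diagonal).

R is symmetric with unit diagonal. Assembling:

R = [[1, 0.8669],
 [0.8669, 1]]


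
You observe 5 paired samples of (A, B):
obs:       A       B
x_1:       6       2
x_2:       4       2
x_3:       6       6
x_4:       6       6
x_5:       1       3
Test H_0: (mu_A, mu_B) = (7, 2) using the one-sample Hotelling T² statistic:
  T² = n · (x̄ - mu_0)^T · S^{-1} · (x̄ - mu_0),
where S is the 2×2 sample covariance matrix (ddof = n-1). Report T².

Step 1 — sample mean vector:
  mean(A) = (6 + 4 + 6 + 6 + 1) / 5 = 23/5 = 4.6
  mean(B) = (2 + 2 + 6 + 6 + 3) / 5 = 19/5 = 3.8
  x̄ = (4.6, 3.8),  deviation x̄ - mu_0 = (4.6, 3.8) - (7, 2) = (-2.4, 1.8).

Step 2 — sample covariance matrix, S[i,j] = (1/(n-1)) · Σ_k (x_{k,i} - mean_i) · (x_{k,j} - mean_j), divisor n-1 = 4:
  S[A,A] = ((1.4)·(1.4) + (-0.6)·(-0.6) + (1.4)·(1.4) + (1.4)·(1.4) + (-3.6)·(-3.6)) / 4 = 19.2/4 = 4.8
  S[A,B] = ((1.4)·(-1.8) + (-0.6)·(-1.8) + (1.4)·(2.2) + (1.4)·(2.2) + (-3.6)·(-0.8)) / 4 = 7.6/4 = 1.9
  S[B,B] = ((-1.8)·(-1.8) + (-1.8)·(-1.8) + (2.2)·(2.2) + (2.2)·(2.2) + (-0.8)·(-0.8)) / 4 = 16.8/4 = 4.2
  S = [[4.8, 1.9],
 [1.9, 4.2]].

Step 3 — invert S. det(S) = 4.8·4.2 - (1.9)² = 16.55.
  S^{-1} = (1/det) · [[d, -b], [-b, a]] = [[0.2538, -0.1148],
 [-0.1148, 0.29]].

Step 4 — quadratic form (x̄ - mu_0)^T · S^{-1} · (x̄ - mu_0):
  S^{-1} · (x̄ - mu_0) = (-0.8157, 0.7976),
  (x̄ - mu_0)^T · [...] = (-2.4)·(-0.8157) + (1.8)·(0.7976) = 3.3934.

Step 5 — scale by n: T² = 5 · 3.3934 = 16.9668.

T² ≈ 16.9668


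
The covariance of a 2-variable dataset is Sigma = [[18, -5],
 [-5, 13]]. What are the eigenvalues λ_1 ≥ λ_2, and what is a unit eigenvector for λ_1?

Step 1 — characteristic polynomial of 2×2 Sigma:
  det(Sigma - λI) = λ² - trace · λ + det = 0.
  trace = 18 + 13 = 31, det = 18·13 - (-5)² = 209.
Step 2 — discriminant:
  Δ = trace² - 4·det = 961 - 836 = 125.
Step 3 — eigenvalues:
  λ = (trace ± √Δ)/2 = (31 ± 11.1803)/2,
  λ_1 = 21.0902,  λ_2 = 9.9098.

Step 4 — unit eigenvector for λ_1: solve (Sigma - λ_1 I)v = 0. First row:
  (18 - 21.0902)·v_x + (-5)·v_y = 0, i.e. (-3.0902)·v_x + (-5)·v_y = 0,
  so v ∝ (b, λ_1 - a) = (-5, 3.0902); multiply by -1 so the first entry is positive: u = (5, -3.0902).
  ||u|| = √((5)² + (-3.0902)²) = √(34.5492) ≈ 5.8779,
  v_1 = u/||u|| ≈ (0.8507, -0.5257) (||v_1|| = 1).

λ_1 = 21.0902,  λ_2 = 9.9098;  v_1 ≈ (0.8507, -0.5257)


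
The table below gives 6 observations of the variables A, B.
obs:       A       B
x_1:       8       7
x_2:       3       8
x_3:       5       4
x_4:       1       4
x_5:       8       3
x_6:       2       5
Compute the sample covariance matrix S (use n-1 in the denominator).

Step 1 — column means:
  mean(A) = (8 + 3 + 5 + 1 + 8 + 2) / 6 = 27/6 = 4.5
  mean(B) = (7 + 8 + 4 + 4 + 3 + 5) / 6 = 31/6 = 5.1667

Step 2 — sample covariance S[i,j] = (1/(n-1)) · Σ_k (x_{k,i} - mean_i) · (x_{k,j} - mean_j), with n-1 = 5.
  S[A,A] = ((3.5)·(3.5) + (-1.5)·(-1.5) + (0.5)·(0.5) + (-3.5)·(-3.5) + (3.5)·(3.5) + (-2.5)·(-2.5)) / 5 = 45.5/5 = 9.1
  S[A,B] = ((3.5)·(1.8333) + (-1.5)·(2.8333) + (0.5)·(-1.1667) + (-3.5)·(-1.1667) + (3.5)·(-2.1667) + (-2.5)·(-0.1667)) / 5 = -1.5/5 = -0.3
  S[B,B] = ((1.8333)·(1.8333) + (2.8333)·(2.8333) + (-1.1667)·(-1.1667) + (-1.1667)·(-1.1667) + (-2.1667)·(-2.1667) + (-0.1667)·(-0.1667)) / 5 = 18.8333/5 = 3.7667

S is symmetric (S[j,i] = S[i,j]). Assembling:

S = [[9.1, -0.3],
 [-0.3, 3.7667]]


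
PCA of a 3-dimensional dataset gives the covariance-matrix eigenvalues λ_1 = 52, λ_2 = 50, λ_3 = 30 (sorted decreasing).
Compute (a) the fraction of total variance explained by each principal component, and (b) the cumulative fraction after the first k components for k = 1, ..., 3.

Step 1 — total variance = trace(Sigma) = Σ λ_i = 52 + 50 + 30 = 132.

Step 2 — fraction explained by component i = λ_i / Σ λ:
  PC1: 52/132 = 0.3939
  PC2: 50/132 = 0.3788
  PC3: 30/132 = 0.2273

Step 3 — cumulative fraction after k components = (λ_1 + ... + λ_k) / Σ λ:
  k = 1: 52/132 = 0.3939
  k = 2: (52 + 50)/132 = 102/132 = 0.7727
  k = 3: (52 + 50 + 30)/132 = 132/132 = 1

Summary (fraction, with percent):

explained: PC1 0.3939 (39.39%), PC2 0.3788 (37.88%), PC3 0.2273 (22.73%);  cumulative: 0.3939, 0.7727, 1


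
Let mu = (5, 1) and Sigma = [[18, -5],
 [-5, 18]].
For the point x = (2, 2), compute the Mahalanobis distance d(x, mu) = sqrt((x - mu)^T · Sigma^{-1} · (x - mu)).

Step 1 — centre the observation: (x - mu) = (-3, 1).

Step 2 — invert Sigma. det(Sigma) = 18·18 - (-5)² = 299.
  Sigma^{-1} = (1/det) · [[d, -b], [-b, a]] = [[0.0602, 0.0167],
 [0.0167, 0.0602]].

Step 3 — form the quadratic (x - mu)^T · Sigma^{-1} · (x - mu):
  Sigma^{-1} · (x - mu) = (-0.1639, 0.01).
  (x - mu)^T · [Sigma^{-1} · (x - mu)] = (-3)·(-0.1639) + (1)·(0.01) = 0.5017.

Step 4 — take square root: d = √(0.5017) ≈ 0.7083.

d(x, mu) = √(0.5017) ≈ 0.7083


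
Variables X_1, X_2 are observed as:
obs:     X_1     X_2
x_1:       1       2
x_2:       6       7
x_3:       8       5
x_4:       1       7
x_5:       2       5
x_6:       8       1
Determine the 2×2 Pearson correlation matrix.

Step 1 — column means:
  mean(X_1) = (1 + 6 + 8 + 1 + 2 + 8) / 6 = 26/6 = 4.3333
  mean(X_2) = (2 + 7 + 5 + 7 + 5 + 1) / 6 = 27/6 = 4.5

Step 2 — sample variances and covariances s[i,j] = (1/(n-1)) · Σ_k (x_{k,i} - mean_i) · (x_{k,j} - mean_j), with n-1 = 5:
  s[X_1,X_1] = ((-3.3333)·(-3.3333) + (1.6667)·(1.6667) + (3.6667)·(3.6667) + (-3.3333)·(-3.3333) + (-2.3333)·(-2.3333) + (3.6667)·(3.6667)) / 5 = 57.3333/5 = 11.4667
  s[X_1,X_2] = ((-3.3333)·(-2.5) + (1.6667)·(2.5) + (3.6667)·(0.5) + (-3.3333)·(2.5) + (-2.3333)·(0.5) + (3.6667)·(-3.5)) / 5 = -8/5 = -1.6
  s[X_2,X_2] = ((-2.5)·(-2.5) + (2.5)·(2.5) + (0.5)·(0.5) + (2.5)·(2.5) + (0.5)·(0.5) + (-3.5)·(-3.5)) / 5 = 31.5/5 = 6.3
  Sample standard deviations s_i = √(s[i,i]):
  s(X_1) = √(11.4667) = 3.3862
  s(X_2) = √(6.3) = 2.51

Step 3 — r_{ij} = s_{ij} / (s_i · s_j):
  r[X_1,X_1] = 1 (diagonal).
  r[X_1,X_2] = -1.6 / (3.3862 · 2.51) = -1.6 / 8.4994 = -0.1882
  r[X_2,X_2] = 1 (diagonal).

R is symmetric with unit diagonal. Assembling:

R = [[1, -0.1882],
 [-0.1882, 1]]


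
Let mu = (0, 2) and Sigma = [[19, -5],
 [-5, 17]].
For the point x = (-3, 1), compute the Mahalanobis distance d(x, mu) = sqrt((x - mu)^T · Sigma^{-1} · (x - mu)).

Step 1 — centre the observation: (x - mu) = (-3, -1).

Step 2 — invert Sigma. det(Sigma) = 19·17 - (-5)² = 298.
  Sigma^{-1} = (1/det) · [[d, -b], [-b, a]] = [[0.057, 0.0168],
 [0.0168, 0.0638]].

Step 3 — form the quadratic (x - mu)^T · Sigma^{-1} · (x - mu):
  Sigma^{-1} · (x - mu) = (-0.1879, -0.1141).
  (x - mu)^T · [Sigma^{-1} · (x - mu)] = (-3)·(-0.1879) + (-1)·(-0.1141) = 0.6779.

Step 4 — take square root: d = √(0.6779) ≈ 0.8233.

d(x, mu) = √(0.6779) ≈ 0.8233


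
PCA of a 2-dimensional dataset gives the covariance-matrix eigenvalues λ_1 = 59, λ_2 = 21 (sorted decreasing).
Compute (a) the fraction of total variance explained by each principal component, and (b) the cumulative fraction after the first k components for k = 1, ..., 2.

Step 1 — total variance = trace(Sigma) = Σ λ_i = 59 + 21 = 80.

Step 2 — fraction explained by component i = λ_i / Σ λ:
  PC1: 59/80 = 0.7375
  PC2: 21/80 = 0.2625

Step 3 — cumulative fraction after k components = (λ_1 + ... + λ_k) / Σ λ:
  k = 1: 59/80 = 0.7375
  k = 2: (59 + 21)/80 = 80/80 = 1

Summary (fraction, with percent):

explained: PC1 0.7375 (73.75%), PC2 0.2625 (26.25%);  cumulative: 0.7375, 1


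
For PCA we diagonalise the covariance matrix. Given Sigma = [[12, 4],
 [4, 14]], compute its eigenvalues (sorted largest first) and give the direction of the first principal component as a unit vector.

Step 1 — characteristic polynomial of 2×2 Sigma:
  det(Sigma - λI) = λ² - trace · λ + det = 0.
  trace = 12 + 14 = 26, det = 12·14 - (4)² = 152.
Step 2 — discriminant:
  Δ = trace² - 4·det = 676 - 608 = 68.
Step 3 — eigenvalues:
  λ = (trace ± √Δ)/2 = (26 ± 8.2462)/2,
  λ_1 = 17.1231,  λ_2 = 8.8769.

Step 4 — unit eigenvector for λ_1: solve (Sigma - λ_1 I)v = 0. First row:
  (12 - 17.1231)·v_x + (4)·v_y = 0, i.e. (-5.1231)·v_x + (4)·v_y = 0,
  so v ∝ (b, λ_1 - a) = (4, 5.1231) = u.
  ||u|| = √((4)² + (5.1231)²) = √(42.2462) ≈ 6.4997,
  v_1 = u/||u|| ≈ (0.6154, 0.7882) (||v_1|| = 1).

λ_1 = 17.1231,  λ_2 = 8.8769;  v_1 ≈ (0.6154, 0.7882)


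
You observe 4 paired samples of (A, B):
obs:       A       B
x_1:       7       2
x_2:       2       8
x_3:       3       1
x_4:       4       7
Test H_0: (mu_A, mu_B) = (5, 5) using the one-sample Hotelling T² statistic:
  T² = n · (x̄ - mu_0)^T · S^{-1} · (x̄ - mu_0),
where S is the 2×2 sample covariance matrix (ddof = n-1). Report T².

Step 1 — sample mean vector:
  mean(A) = (7 + 2 + 3 + 4) / 4 = 16/4 = 4
  mean(B) = (2 + 8 + 1 + 7) / 4 = 18/4 = 4.5
  x̄ = (4, 4.5),  deviation x̄ - mu_0 = (4, 4.5) - (5, 5) = (-1, -0.5).

Step 2 — sample covariance matrix, S[i,j] = (1/(n-1)) · Σ_k (x_{k,i} - mean_i) · (x_{k,j} - mean_j), divisor n-1 = 3:
  S[A,A] = ((3)·(3) + (-2)·(-2) + (-1)·(-1) + (0)·(0)) / 3 = 14/3 = 4.6667
  S[A,B] = ((3)·(-2.5) + (-2)·(3.5) + (-1)·(-3.5) + (0)·(2.5)) / 3 = -11/3 = -3.6667
  S[B,B] = ((-2.5)·(-2.5) + (3.5)·(3.5) + (-3.5)·(-3.5) + (2.5)·(2.5)) / 3 = 37/3 = 12.3333
  S = [[4.6667, -3.6667],
 [-3.6667, 12.3333]].

Step 3 — invert S. det(S) = 4.6667·12.3333 - (-3.6667)² = 44.1111.
  S^{-1} = (1/det) · [[d, -b], [-b, a]] = [[0.2796, 0.0831],
 [0.0831, 0.1058]].

Step 4 — quadratic form (x̄ - mu_0)^T · S^{-1} · (x̄ - mu_0):
  S^{-1} · (x̄ - mu_0) = (-0.3212, -0.136),
  (x̄ - mu_0)^T · [...] = (-1)·(-0.3212) + (-0.5)·(-0.136) = 0.3892.

Step 5 — scale by n: T² = 4 · 0.3892 = 1.5567.

T² ≈ 1.5567


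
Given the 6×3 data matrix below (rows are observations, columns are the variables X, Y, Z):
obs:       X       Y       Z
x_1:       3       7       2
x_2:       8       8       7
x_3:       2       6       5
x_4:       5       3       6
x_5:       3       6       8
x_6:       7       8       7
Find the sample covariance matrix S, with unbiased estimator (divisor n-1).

Step 1 — column means:
  mean(X) = (3 + 8 + 2 + 5 + 3 + 7) / 6 = 28/6 = 4.6667
  mean(Y) = (7 + 8 + 6 + 3 + 6 + 8) / 6 = 38/6 = 6.3333
  mean(Z) = (2 + 7 + 5 + 6 + 8 + 7) / 6 = 35/6 = 5.8333

Step 2 — sample covariance S[i,j] = (1/(n-1)) · Σ_k (x_{k,i} - mean_i) · (x_{k,j} - mean_j), with n-1 = 5.
  S[X,X] = ((-1.6667)·(-1.6667) + (3.3333)·(3.3333) + (-2.6667)·(-2.6667) + (0.3333)·(0.3333) + (-1.6667)·(-1.6667) + (2.3333)·(2.3333)) / 5 = 29.3333/5 = 5.8667
  S[X,Y] = ((-1.6667)·(0.6667) + (3.3333)·(1.6667) + (-2.6667)·(-0.3333) + (0.3333)·(-3.3333) + (-1.6667)·(-0.3333) + (2.3333)·(1.6667)) / 5 = 8.6667/5 = 1.7333
  S[X,Z] = ((-1.6667)·(-3.8333) + (3.3333)·(1.1667) + (-2.6667)·(-0.8333) + (0.3333)·(0.1667) + (-1.6667)·(2.1667) + (2.3333)·(1.1667)) / 5 = 11.6667/5 = 2.3333
  S[Y,Y] = ((0.6667)·(0.6667) + (1.6667)·(1.6667) + (-0.3333)·(-0.3333) + (-3.3333)·(-3.3333) + (-0.3333)·(-0.3333) + (1.6667)·(1.6667)) / 5 = 17.3333/5 = 3.4667
  S[Y,Z] = ((0.6667)·(-3.8333) + (1.6667)·(1.1667) + (-0.3333)·(-0.8333) + (-3.3333)·(0.1667) + (-0.3333)·(2.1667) + (1.6667)·(1.1667)) / 5 = 0.3333/5 = 0.0667
  S[Z,Z] = ((-3.8333)·(-3.8333) + (1.1667)·(1.1667) + (-0.8333)·(-0.8333) + (0.1667)·(0.1667) + (2.1667)·(2.1667) + (1.1667)·(1.1667)) / 5 = 22.8333/5 = 4.5667

S is symmetric (S[j,i] = S[i,j]). Assembling:

S = [[5.8667, 1.7333, 2.3333],
 [1.7333, 3.4667, 0.0667],
 [2.3333, 0.0667, 4.5667]]


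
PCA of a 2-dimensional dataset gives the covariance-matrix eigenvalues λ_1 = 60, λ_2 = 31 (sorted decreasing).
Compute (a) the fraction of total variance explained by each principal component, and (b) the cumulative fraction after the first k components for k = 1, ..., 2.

Step 1 — total variance = trace(Sigma) = Σ λ_i = 60 + 31 = 91.

Step 2 — fraction explained by component i = λ_i / Σ λ:
  PC1: 60/91 = 0.6593
  PC2: 31/91 = 0.3407

Step 3 — cumulative fraction after k components = (λ_1 + ... + λ_k) / Σ λ:
  k = 1: 60/91 = 0.6593
  k = 2: (60 + 31)/91 = 91/91 = 1

Summary (fraction, with percent):

explained: PC1 0.6593 (65.93%), PC2 0.3407 (34.07%);  cumulative: 0.6593, 1


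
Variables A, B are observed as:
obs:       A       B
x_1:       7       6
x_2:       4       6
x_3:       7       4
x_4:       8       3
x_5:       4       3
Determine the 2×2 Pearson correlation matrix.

Step 1 — column means:
  mean(A) = (7 + 4 + 7 + 8 + 4) / 5 = 30/5 = 6
  mean(B) = (6 + 6 + 4 + 3 + 3) / 5 = 22/5 = 4.4

Step 2 — sample variances and covariances s[i,j] = (1/(n-1)) · Σ_k (x_{k,i} - mean_i) · (x_{k,j} - mean_j), with n-1 = 4:
  s[A,A] = ((1)·(1) + (-2)·(-2) + (1)·(1) + (2)·(2) + (-2)·(-2)) / 4 = 14/4 = 3.5
  s[A,B] = ((1)·(1.6) + (-2)·(1.6) + (1)·(-0.4) + (2)·(-1.4) + (-2)·(-1.4)) / 4 = -2/4 = -0.5
  s[B,B] = ((1.6)·(1.6) + (1.6)·(1.6) + (-0.4)·(-0.4) + (-1.4)·(-1.4) + (-1.4)·(-1.4)) / 4 = 9.2/4 = 2.3
  Sample standard deviations s_i = √(s[i,i]):
  s(A) = √(3.5) = 1.8708
  s(B) = √(2.3) = 1.5166

Step 3 — r_{ij} = s_{ij} / (s_i · s_j):
  r[A,A] = 1 (diagonal).
  r[A,B] = -0.5 / (1.8708 · 1.5166) = -0.5 / 2.8373 = -0.1762
  r[B,B] = 1 (diagonal).

R is symmetric with unit diagonal. Assembling:

R = [[1, -0.1762],
 [-0.1762, 1]]


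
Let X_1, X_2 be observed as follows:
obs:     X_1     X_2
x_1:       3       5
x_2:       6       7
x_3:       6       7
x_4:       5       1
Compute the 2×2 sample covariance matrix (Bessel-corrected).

Step 1 — column means:
  mean(X_1) = (3 + 6 + 6 + 5) / 4 = 20/4 = 5
  mean(X_2) = (5 + 7 + 7 + 1) / 4 = 20/4 = 5

Step 2 — sample covariance S[i,j] = (1/(n-1)) · Σ_k (x_{k,i} - mean_i) · (x_{k,j} - mean_j), with n-1 = 3.
  S[X_1,X_1] = ((-2)·(-2) + (1)·(1) + (1)·(1) + (0)·(0)) / 3 = 6/3 = 2
  S[X_1,X_2] = ((-2)·(0) + (1)·(2) + (1)·(2) + (0)·(-4)) / 3 = 4/3 = 1.3333
  S[X_2,X_2] = ((0)·(0) + (2)·(2) + (2)·(2) + (-4)·(-4)) / 3 = 24/3 = 8

S is symmetric (S[j,i] = S[i,j]). Assembling:

S = [[2, 1.3333],
 [1.3333, 8]]


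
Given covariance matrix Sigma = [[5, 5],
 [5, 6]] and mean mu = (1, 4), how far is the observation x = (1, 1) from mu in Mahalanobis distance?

Step 1 — centre the observation: (x - mu) = (0, -3).

Step 2 — invert Sigma. det(Sigma) = 5·6 - (5)² = 5.
  Sigma^{-1} = (1/det) · [[d, -b], [-b, a]] = [[1.2, -1],
 [-1, 1]].

Step 3 — form the quadratic (x - mu)^T · Sigma^{-1} · (x - mu):
  Sigma^{-1} · (x - mu) = (3, -3).
  (x - mu)^T · [Sigma^{-1} · (x - mu)] = (0)·(3) + (-3)·(-3) = 9.

Step 4 — take square root: d = √(9) ≈ 3.

d(x, mu) = √(9) ≈ 3


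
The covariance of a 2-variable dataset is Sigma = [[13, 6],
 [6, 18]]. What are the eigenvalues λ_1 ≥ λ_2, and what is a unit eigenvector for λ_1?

Step 1 — characteristic polynomial of 2×2 Sigma:
  det(Sigma - λI) = λ² - trace · λ + det = 0.
  trace = 13 + 18 = 31, det = 13·18 - (6)² = 198.
Step 2 — discriminant:
  Δ = trace² - 4·det = 961 - 792 = 169.
Step 3 — eigenvalues:
  λ = (trace ± √Δ)/2 = (31 ± 13)/2,
  λ_1 = 22,  λ_2 = 9.

Step 4 — unit eigenvector for λ_1: solve (Sigma - λ_1 I)v = 0. First row:
  (13 - 22)·v_x + (6)·v_y = 0, i.e. (-9)·v_x + (6)·v_y = 0,
  so v ∝ (b, λ_1 - a) = (6, 9) = u.
  ||u|| = √((6)² + (9)²) = √(117) ≈ 10.8167,
  v_1 = u/||u|| ≈ (0.5547, 0.8321) (||v_1|| = 1).

λ_1 = 22,  λ_2 = 9;  v_1 ≈ (0.5547, 0.8321)


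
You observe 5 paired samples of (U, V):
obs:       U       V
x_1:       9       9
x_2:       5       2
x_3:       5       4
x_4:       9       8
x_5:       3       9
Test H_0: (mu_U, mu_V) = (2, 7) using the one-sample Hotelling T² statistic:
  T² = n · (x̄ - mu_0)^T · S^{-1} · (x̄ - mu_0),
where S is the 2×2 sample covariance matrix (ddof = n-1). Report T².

Step 1 — sample mean vector:
  mean(U) = (9 + 5 + 5 + 9 + 3) / 5 = 31/5 = 6.2
  mean(V) = (9 + 2 + 4 + 8 + 9) / 5 = 32/5 = 6.4
  x̄ = (6.2, 6.4),  deviation x̄ - mu_0 = (6.2, 6.4) - (2, 7) = (4.2, -0.6).

Step 2 — sample covariance matrix, S[i,j] = (1/(n-1)) · Σ_k (x_{k,i} - mean_i) · (x_{k,j} - mean_j), divisor n-1 = 4:
  S[U,U] = ((2.8)·(2.8) + (-1.2)·(-1.2) + (-1.2)·(-1.2) + (2.8)·(2.8) + (-3.2)·(-3.2)) / 4 = 28.8/4 = 7.2
  S[U,V] = ((2.8)·(2.6) + (-1.2)·(-4.4) + (-1.2)·(-2.4) + (2.8)·(1.6) + (-3.2)·(2.6)) / 4 = 11.6/4 = 2.9
  S[V,V] = ((2.6)·(2.6) + (-4.4)·(-4.4) + (-2.4)·(-2.4) + (1.6)·(1.6) + (2.6)·(2.6)) / 4 = 41.2/4 = 10.3
  S = [[7.2, 2.9],
 [2.9, 10.3]].

Step 3 — invert S. det(S) = 7.2·10.3 - (2.9)² = 65.75.
  S^{-1} = (1/det) · [[d, -b], [-b, a]] = [[0.1567, -0.0441],
 [-0.0441, 0.1095]].

Step 4 — quadratic form (x̄ - mu_0)^T · S^{-1} · (x̄ - mu_0):
  S^{-1} · (x̄ - mu_0) = (0.6844, -0.251),
  (x̄ - mu_0)^T · [...] = (4.2)·(0.6844) + (-0.6)·(-0.251) = 3.0251.

Step 5 — scale by n: T² = 5 · 3.0251 = 15.1255.

T² ≈ 15.1255


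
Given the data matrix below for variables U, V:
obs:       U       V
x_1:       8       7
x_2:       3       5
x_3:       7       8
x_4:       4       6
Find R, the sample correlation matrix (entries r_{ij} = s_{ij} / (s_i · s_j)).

Step 1 — column means:
  mean(U) = (8 + 3 + 7 + 4) / 4 = 22/4 = 5.5
  mean(V) = (7 + 5 + 8 + 6) / 4 = 26/4 = 6.5

Step 2 — sample variances and covariances s[i,j] = (1/(n-1)) · Σ_k (x_{k,i} - mean_i) · (x_{k,j} - mean_j), with n-1 = 3:
  s[U,U] = ((2.5)·(2.5) + (-2.5)·(-2.5) + (1.5)·(1.5) + (-1.5)·(-1.5)) / 3 = 17/3 = 5.6667
  s[U,V] = ((2.5)·(0.5) + (-2.5)·(-1.5) + (1.5)·(1.5) + (-1.5)·(-0.5)) / 3 = 8/3 = 2.6667
  s[V,V] = ((0.5)·(0.5) + (-1.5)·(-1.5) + (1.5)·(1.5) + (-0.5)·(-0.5)) / 3 = 5/3 = 1.6667
  Sample standard deviations s_i = √(s[i,i]):
  s(U) = √(5.6667) = 2.3805
  s(V) = √(1.6667) = 1.291

Step 3 — r_{ij} = s_{ij} / (s_i · s_j):
  r[U,U] = 1 (diagonal).
  r[U,V] = 2.6667 / (2.3805 · 1.291) = 2.6667 / 3.0732 = 0.8677
  r[V,V] = 1 (diagonal).

R is symmetric with unit diagonal. Assembling:

R = [[1, 0.8677],
 [0.8677, 1]]


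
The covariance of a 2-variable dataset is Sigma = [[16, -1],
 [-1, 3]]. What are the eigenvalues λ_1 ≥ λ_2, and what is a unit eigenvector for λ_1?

Step 1 — characteristic polynomial of 2×2 Sigma:
  det(Sigma - λI) = λ² - trace · λ + det = 0.
  trace = 16 + 3 = 19, det = 16·3 - (-1)² = 47.
Step 2 — discriminant:
  Δ = trace² - 4·det = 361 - 188 = 173.
Step 3 — eigenvalues:
  λ = (trace ± √Δ)/2 = (19 ± 13.1529)/2,
  λ_1 = 16.0765,  λ_2 = 2.9235.

Step 4 — unit eigenvector for λ_1: solve (Sigma - λ_1 I)v = 0. First row:
  (16 - 16.0765)·v_x + (-1)·v_y = 0, i.e. (-0.0765)·v_x + (-1)·v_y = 0,
  so v ∝ (b, λ_1 - a) = (-1, 0.0765); multiply by -1 so the first entry is positive: u = (1, -0.0765).
  ||u|| = √((1)² + (-0.0765)²) = √(1.0058) ≈ 1.0029,
  v_1 = u/||u|| ≈ (0.9971, -0.0763) (||v_1|| = 1).

λ_1 = 16.0765,  λ_2 = 2.9235;  v_1 ≈ (0.9971, -0.0763)


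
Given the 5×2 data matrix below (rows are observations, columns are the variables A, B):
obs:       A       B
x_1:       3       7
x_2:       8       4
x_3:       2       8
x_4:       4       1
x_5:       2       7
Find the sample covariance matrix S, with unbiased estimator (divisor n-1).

Step 1 — column means:
  mean(A) = (3 + 8 + 2 + 4 + 2) / 5 = 19/5 = 3.8
  mean(B) = (7 + 4 + 8 + 1 + 7) / 5 = 27/5 = 5.4

Step 2 — sample covariance S[i,j] = (1/(n-1)) · Σ_k (x_{k,i} - mean_i) · (x_{k,j} - mean_j), with n-1 = 4.
  S[A,A] = ((-0.8)·(-0.8) + (4.2)·(4.2) + (-1.8)·(-1.8) + (0.2)·(0.2) + (-1.8)·(-1.8)) / 4 = 24.8/4 = 6.2
  S[A,B] = ((-0.8)·(1.6) + (4.2)·(-1.4) + (-1.8)·(2.6) + (0.2)·(-4.4) + (-1.8)·(1.6)) / 4 = -15.6/4 = -3.9
  S[B,B] = ((1.6)·(1.6) + (-1.4)·(-1.4) + (2.6)·(2.6) + (-4.4)·(-4.4) + (1.6)·(1.6)) / 4 = 33.2/4 = 8.3

S is symmetric (S[j,i] = S[i,j]). Assembling:

S = [[6.2, -3.9],
 [-3.9, 8.3]]


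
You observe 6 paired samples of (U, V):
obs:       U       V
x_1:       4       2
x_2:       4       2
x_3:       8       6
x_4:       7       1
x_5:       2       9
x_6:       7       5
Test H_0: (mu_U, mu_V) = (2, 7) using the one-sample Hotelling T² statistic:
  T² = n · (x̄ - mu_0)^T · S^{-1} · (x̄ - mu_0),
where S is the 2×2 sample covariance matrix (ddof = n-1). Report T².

Step 1 — sample mean vector:
  mean(U) = (4 + 4 + 8 + 7 + 2 + 7) / 6 = 32/6 = 5.3333
  mean(V) = (2 + 2 + 6 + 1 + 9 + 5) / 6 = 25/6 = 4.1667
  x̄ = (5.3333, 4.1667),  deviation x̄ - mu_0 = (5.3333, 4.1667) - (2, 7) = (3.3333, -2.8333).

Step 2 — sample covariance matrix, S[i,j] = (1/(n-1)) · Σ_k (x_{k,i} - mean_i) · (x_{k,j} - mean_j), divisor n-1 = 5:
  S[U,U] = ((-1.3333)·(-1.3333) + (-1.3333)·(-1.3333) + (2.6667)·(2.6667) + (1.6667)·(1.6667) + (-3.3333)·(-3.3333) + (1.6667)·(1.6667)) / 5 = 27.3333/5 = 5.4667
  S[U,V] = ((-1.3333)·(-2.1667) + (-1.3333)·(-2.1667) + (2.6667)·(1.8333) + (1.6667)·(-3.1667) + (-3.3333)·(4.8333) + (1.6667)·(0.8333)) / 5 = -9.3333/5 = -1.8667
  S[V,V] = ((-2.1667)·(-2.1667) + (-2.1667)·(-2.1667) + (1.8333)·(1.8333) + (-3.1667)·(-3.1667) + (4.8333)·(4.8333) + (0.8333)·(0.8333)) / 5 = 46.8333/5 = 9.3667
  S = [[5.4667, -1.8667],
 [-1.8667, 9.3667]].

Step 3 — invert S. det(S) = 5.4667·9.3667 - (-1.8667)² = 47.72.
  S^{-1} = (1/det) · [[d, -b], [-b, a]] = [[0.1963, 0.0391],
 [0.0391, 0.1146]].

Step 4 — quadratic form (x̄ - mu_0)^T · S^{-1} · (x̄ - mu_0):
  S^{-1} · (x̄ - mu_0) = (0.5434, -0.1942),
  (x̄ - mu_0)^T · [...] = (3.3333)·(0.5434) + (-2.8333)·(-0.1942) = 2.3617.

Step 5 — scale by n: T² = 6 · 2.3617 = 14.1702.

T² ≈ 14.1702


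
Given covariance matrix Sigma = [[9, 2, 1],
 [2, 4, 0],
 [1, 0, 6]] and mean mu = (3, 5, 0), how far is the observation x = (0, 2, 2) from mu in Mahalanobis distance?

Step 1 — centre the observation: (x - mu) = (-3, -3, 2).

Step 2 — invert Sigma (cofactor / det for 3×3, or solve directly):
  Sigma^{-1} = [[0.1277, -0.0638, -0.0213],
 [-0.0638, 0.2819, 0.0106],
 [-0.0213, 0.0106, 0.1702]].

Step 3 — form the quadratic (x - mu)^T · Sigma^{-1} · (x - mu):
  Sigma^{-1} · (x - mu) = (-0.234, -0.633, 0.3723).
  (x - mu)^T · [Sigma^{-1} · (x - mu)] = (-3)·(-0.234) + (-3)·(-0.633) + (2)·(0.3723) = 3.3457.

Step 4 — take square root: d = √(3.3457) ≈ 1.8291.

d(x, mu) = √(3.3457) ≈ 1.8291


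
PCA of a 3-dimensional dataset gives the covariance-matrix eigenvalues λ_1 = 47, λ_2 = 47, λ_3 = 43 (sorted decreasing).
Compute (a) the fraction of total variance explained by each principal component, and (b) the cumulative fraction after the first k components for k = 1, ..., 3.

Step 1 — total variance = trace(Sigma) = Σ λ_i = 47 + 47 + 43 = 137.

Step 2 — fraction explained by component i = λ_i / Σ λ:
  PC1: 47/137 = 0.3431
  PC2: 47/137 = 0.3431
  PC3: 43/137 = 0.3139

Step 3 — cumulative fraction after k components = (λ_1 + ... + λ_k) / Σ λ:
  k = 1: 47/137 = 0.3431
  k = 2: (47 + 47)/137 = 94/137 = 0.6861
  k = 3: (47 + 47 + 43)/137 = 137/137 = 1

Summary (fraction, with percent):

explained: PC1 0.3431 (34.31%), PC2 0.3431 (34.31%), PC3 0.3139 (31.39%);  cumulative: 0.3431, 0.6861, 1


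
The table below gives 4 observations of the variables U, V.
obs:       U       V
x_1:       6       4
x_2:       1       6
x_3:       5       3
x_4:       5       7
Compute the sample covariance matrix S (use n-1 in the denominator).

Step 1 — column means:
  mean(U) = (6 + 1 + 5 + 5) / 4 = 17/4 = 4.25
  mean(V) = (4 + 6 + 3 + 7) / 4 = 20/4 = 5

Step 2 — sample covariance S[i,j] = (1/(n-1)) · Σ_k (x_{k,i} - mean_i) · (x_{k,j} - mean_j), with n-1 = 3.
  S[U,U] = ((1.75)·(1.75) + (-3.25)·(-3.25) + (0.75)·(0.75) + (0.75)·(0.75)) / 3 = 14.75/3 = 4.9167
  S[U,V] = ((1.75)·(-1) + (-3.25)·(1) + (0.75)·(-2) + (0.75)·(2)) / 3 = -5/3 = -1.6667
  S[V,V] = ((-1)·(-1) + (1)·(1) + (-2)·(-2) + (2)·(2)) / 3 = 10/3 = 3.3333

S is symmetric (S[j,i] = S[i,j]). Assembling:

S = [[4.9167, -1.6667],
 [-1.6667, 3.3333]]


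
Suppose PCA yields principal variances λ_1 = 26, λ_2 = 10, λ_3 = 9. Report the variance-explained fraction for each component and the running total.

Step 1 — total variance = trace(Sigma) = Σ λ_i = 26 + 10 + 9 = 45.

Step 2 — fraction explained by component i = λ_i / Σ λ:
  PC1: 26/45 = 0.5778
  PC2: 10/45 = 0.2222
  PC3: 9/45 = 0.2

Step 3 — cumulative fraction after k components = (λ_1 + ... + λ_k) / Σ λ:
  k = 1: 26/45 = 0.5778
  k = 2: (26 + 10)/45 = 36/45 = 0.8
  k = 3: (26 + 10 + 9)/45 = 45/45 = 1

Summary (fraction, with percent):

explained: PC1 0.5778 (57.78%), PC2 0.2222 (22.22%), PC3 0.2 (20%);  cumulative: 0.5778, 0.8, 1


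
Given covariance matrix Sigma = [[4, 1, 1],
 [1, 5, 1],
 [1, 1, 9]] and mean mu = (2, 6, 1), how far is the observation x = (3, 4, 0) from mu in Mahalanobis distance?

Step 1 — centre the observation: (x - mu) = (1, -2, -1).

Step 2 — invert Sigma (cofactor / det for 3×3, or solve directly):
  Sigma^{-1} = [[0.2683, -0.0488, -0.0244],
 [-0.0488, 0.2134, -0.0183],
 [-0.0244, -0.0183, 0.1159]].

Step 3 — form the quadratic (x - mu)^T · Sigma^{-1} · (x - mu):
  Sigma^{-1} · (x - mu) = (0.3902, -0.4573, -0.1037).
  (x - mu)^T · [Sigma^{-1} · (x - mu)] = (1)·(0.3902) + (-2)·(-0.4573) + (-1)·(-0.1037) = 1.4085.

Step 4 — take square root: d = √(1.4085) ≈ 1.1868.

d(x, mu) = √(1.4085) ≈ 1.1868


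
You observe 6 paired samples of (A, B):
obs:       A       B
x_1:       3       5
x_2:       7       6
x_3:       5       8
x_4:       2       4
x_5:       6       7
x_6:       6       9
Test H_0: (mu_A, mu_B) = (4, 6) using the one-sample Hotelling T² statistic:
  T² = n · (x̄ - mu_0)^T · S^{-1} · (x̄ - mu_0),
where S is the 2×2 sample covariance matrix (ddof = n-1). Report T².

Step 1 — sample mean vector:
  mean(A) = (3 + 7 + 5 + 2 + 6 + 6) / 6 = 29/6 = 4.8333
  mean(B) = (5 + 6 + 8 + 4 + 7 + 9) / 6 = 39/6 = 6.5
  x̄ = (4.8333, 6.5),  deviation x̄ - mu_0 = (4.8333, 6.5) - (4, 6) = (0.8333, 0.5).

Step 2 — sample covariance matrix, S[i,j] = (1/(n-1)) · Σ_k (x_{k,i} - mean_i) · (x_{k,j} - mean_j), divisor n-1 = 5:
  S[A,A] = ((-1.8333)·(-1.8333) + (2.1667)·(2.1667) + (0.1667)·(0.1667) + (-2.8333)·(-2.8333) + (1.1667)·(1.1667) + (1.1667)·(1.1667)) / 5 = 18.8333/5 = 3.7667
  S[A,B] = ((-1.8333)·(-1.5) + (2.1667)·(-0.5) + (0.1667)·(1.5) + (-2.8333)·(-2.5) + (1.1667)·(0.5) + (1.1667)·(2.5)) / 5 = 12.5/5 = 2.5
  S[B,B] = ((-1.5)·(-1.5) + (-0.5)·(-0.5) + (1.5)·(1.5) + (-2.5)·(-2.5) + (0.5)·(0.5) + (2.5)·(2.5)) / 5 = 17.5/5 = 3.5
  S = [[3.7667, 2.5],
 [2.5, 3.5]].

Step 3 — invert S. det(S) = 3.7667·3.5 - (2.5)² = 6.9333.
  S^{-1} = (1/det) · [[d, -b], [-b, a]] = [[0.5048, -0.3606],
 [-0.3606, 0.5433]].

Step 4 — quadratic form (x̄ - mu_0)^T · S^{-1} · (x̄ - mu_0):
  S^{-1} · (x̄ - mu_0) = (0.2404, -0.0288),
  (x̄ - mu_0)^T · [...] = (0.8333)·(0.2404) + (0.5)·(-0.0288) = 0.1859.

Step 5 — scale by n: T² = 6 · 0.1859 = 1.1154.

T² ≈ 1.1154


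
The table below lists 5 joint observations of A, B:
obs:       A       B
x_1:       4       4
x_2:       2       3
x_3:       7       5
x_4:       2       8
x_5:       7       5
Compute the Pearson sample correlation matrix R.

Step 1 — column means:
  mean(A) = (4 + 2 + 7 + 2 + 7) / 5 = 22/5 = 4.4
  mean(B) = (4 + 3 + 5 + 8 + 5) / 5 = 25/5 = 5

Step 2 — sample variances and covariances s[i,j] = (1/(n-1)) · Σ_k (x_{k,i} - mean_i) · (x_{k,j} - mean_j), with n-1 = 4:
  s[A,A] = ((-0.4)·(-0.4) + (-2.4)·(-2.4) + (2.6)·(2.6) + (-2.4)·(-2.4) + (2.6)·(2.6)) / 4 = 25.2/4 = 6.3
  s[A,B] = ((-0.4)·(-1) + (-2.4)·(-2) + (2.6)·(0) + (-2.4)·(3) + (2.6)·(0)) / 4 = -2/4 = -0.5
  s[B,B] = ((-1)·(-1) + (-2)·(-2) + (0)·(0) + (3)·(3) + (0)·(0)) / 4 = 14/4 = 3.5
  Sample standard deviations s_i = √(s[i,i]):
  s(A) = √(6.3) = 2.51
  s(B) = √(3.5) = 1.8708

Step 3 — r_{ij} = s_{ij} / (s_i · s_j):
  r[A,A] = 1 (diagonal).
  r[A,B] = -0.5 / (2.51 · 1.8708) = -0.5 / 4.6957 = -0.1065
  r[B,B] = 1 (diagonal).

R is symmetric with unit diagonal. Assembling:

R = [[1, -0.1065],
 [-0.1065, 1]]


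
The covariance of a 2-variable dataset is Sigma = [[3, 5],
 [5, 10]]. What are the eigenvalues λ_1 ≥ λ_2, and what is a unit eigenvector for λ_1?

Step 1 — characteristic polynomial of 2×2 Sigma:
  det(Sigma - λI) = λ² - trace · λ + det = 0.
  trace = 3 + 10 = 13, det = 3·10 - (5)² = 5.
Step 2 — discriminant:
  Δ = trace² - 4·det = 169 - 20 = 149.
Step 3 — eigenvalues:
  λ = (trace ± √Δ)/2 = (13 ± 12.2066)/2,
  λ_1 = 12.6033,  λ_2 = 0.3967.

Step 4 — unit eigenvector for λ_1: solve (Sigma - λ_1 I)v = 0. First row:
  (3 - 12.6033)·v_x + (5)·v_y = 0, i.e. (-9.6033)·v_x + (5)·v_y = 0,
  so v ∝ (b, λ_1 - a) = (5, 9.6033) = u.
  ||u|| = √((5)² + (9.6033)²) = √(117.2229) ≈ 10.827,
  v_1 = u/||u|| ≈ (0.4618, 0.887) (||v_1|| = 1).

λ_1 = 12.6033,  λ_2 = 0.3967;  v_1 ≈ (0.4618, 0.887)


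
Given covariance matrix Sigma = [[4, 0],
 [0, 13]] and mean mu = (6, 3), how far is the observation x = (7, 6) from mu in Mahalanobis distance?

Step 1 — centre the observation: (x - mu) = (1, 3).

Step 2 — invert Sigma. det(Sigma) = 4·13 - (0)² = 52.
  Sigma^{-1} = (1/det) · [[d, -b], [-b, a]] = [[0.25, 0],
 [0, 0.0769]].

Step 3 — form the quadratic (x - mu)^T · Sigma^{-1} · (x - mu):
  Sigma^{-1} · (x - mu) = (0.25, 0.2308).
  (x - mu)^T · [Sigma^{-1} · (x - mu)] = (1)·(0.25) + (3)·(0.2308) = 0.9423.

Step 4 — take square root: d = √(0.9423) ≈ 0.9707.

d(x, mu) = √(0.9423) ≈ 0.9707


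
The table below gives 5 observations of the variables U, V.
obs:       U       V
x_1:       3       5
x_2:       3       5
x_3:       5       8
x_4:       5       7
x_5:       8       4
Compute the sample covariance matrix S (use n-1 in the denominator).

Step 1 — column means:
  mean(U) = (3 + 3 + 5 + 5 + 8) / 5 = 24/5 = 4.8
  mean(V) = (5 + 5 + 8 + 7 + 4) / 5 = 29/5 = 5.8

Step 2 — sample covariance S[i,j] = (1/(n-1)) · Σ_k (x_{k,i} - mean_i) · (x_{k,j} - mean_j), with n-1 = 4.
  S[U,U] = ((-1.8)·(-1.8) + (-1.8)·(-1.8) + (0.2)·(0.2) + (0.2)·(0.2) + (3.2)·(3.2)) / 4 = 16.8/4 = 4.2
  S[U,V] = ((-1.8)·(-0.8) + (-1.8)·(-0.8) + (0.2)·(2.2) + (0.2)·(1.2) + (3.2)·(-1.8)) / 4 = -2.2/4 = -0.55
  S[V,V] = ((-0.8)·(-0.8) + (-0.8)·(-0.8) + (2.2)·(2.2) + (1.2)·(1.2) + (-1.8)·(-1.8)) / 4 = 10.8/4 = 2.7

S is symmetric (S[j,i] = S[i,j]). Assembling:

S = [[4.2, -0.55],
 [-0.55, 2.7]]


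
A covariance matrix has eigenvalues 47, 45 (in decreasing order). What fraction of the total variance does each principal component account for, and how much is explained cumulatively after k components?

Step 1 — total variance = trace(Sigma) = Σ λ_i = 47 + 45 = 92.

Step 2 — fraction explained by component i = λ_i / Σ λ:
  PC1: 47/92 = 0.5109
  PC2: 45/92 = 0.4891

Step 3 — cumulative fraction after k components = (λ_1 + ... + λ_k) / Σ λ:
  k = 1: 47/92 = 0.5109
  k = 2: (47 + 45)/92 = 92/92 = 1

Summary (fraction, with percent):

explained: PC1 0.5109 (51.09%), PC2 0.4891 (48.91%);  cumulative: 0.5109, 1


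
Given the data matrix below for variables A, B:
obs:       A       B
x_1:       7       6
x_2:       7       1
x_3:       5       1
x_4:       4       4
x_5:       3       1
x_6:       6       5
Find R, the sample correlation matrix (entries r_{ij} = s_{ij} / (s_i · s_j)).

Step 1 — column means:
  mean(A) = (7 + 7 + 5 + 4 + 3 + 6) / 6 = 32/6 = 5.3333
  mean(B) = (6 + 1 + 1 + 4 + 1 + 5) / 6 = 18/6 = 3

Step 2 — sample variances and covariances s[i,j] = (1/(n-1)) · Σ_k (x_{k,i} - mean_i) · (x_{k,j} - mean_j), with n-1 = 5:
  s[A,A] = ((1.6667)·(1.6667) + (1.6667)·(1.6667) + (-0.3333)·(-0.3333) + (-1.3333)·(-1.3333) + (-2.3333)·(-2.3333) + (0.6667)·(0.6667)) / 5 = 13.3333/5 = 2.6667
  s[A,B] = ((1.6667)·(3) + (1.6667)·(-2) + (-0.3333)·(-2) + (-1.3333)·(1) + (-2.3333)·(-2) + (0.6667)·(2)) / 5 = 7/5 = 1.4
  s[B,B] = ((3)·(3) + (-2)·(-2) + (-2)·(-2) + (1)·(1) + (-2)·(-2) + (2)·(2)) / 5 = 26/5 = 5.2
  Sample standard deviations s_i = √(s[i,i]):
  s(A) = √(2.6667) = 1.633
  s(B) = √(5.2) = 2.2804

Step 3 — r_{ij} = s_{ij} / (s_i · s_j):
  r[A,A] = 1 (diagonal).
  r[A,B] = 1.4 / (1.633 · 2.2804) = 1.4 / 3.7238 = 0.376
  r[B,B] = 1 (diagonal).

R is symmetric with unit diagonal. Assembling:

R = [[1, 0.376],
 [0.376, 1]]


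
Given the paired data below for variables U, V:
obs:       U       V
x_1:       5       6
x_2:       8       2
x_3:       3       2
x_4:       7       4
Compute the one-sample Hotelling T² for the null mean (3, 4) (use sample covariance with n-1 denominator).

Step 1 — sample mean vector:
  mean(U) = (5 + 8 + 3 + 7) / 4 = 23/4 = 5.75
  mean(V) = (6 + 2 + 2 + 4) / 4 = 14/4 = 3.5
  x̄ = (5.75, 3.5),  deviation x̄ - mu_0 = (5.75, 3.5) - (3, 4) = (2.75, -0.5).

Step 2 — sample covariance matrix, S[i,j] = (1/(n-1)) · Σ_k (x_{k,i} - mean_i) · (x_{k,j} - mean_j), divisor n-1 = 3:
  S[U,U] = ((-0.75)·(-0.75) + (2.25)·(2.25) + (-2.75)·(-2.75) + (1.25)·(1.25)) / 3 = 14.75/3 = 4.9167
  S[U,V] = ((-0.75)·(2.5) + (2.25)·(-1.5) + (-2.75)·(-1.5) + (1.25)·(0.5)) / 3 = -0.5/3 = -0.1667
  S[V,V] = ((2.5)·(2.5) + (-1.5)·(-1.5) + (-1.5)·(-1.5) + (0.5)·(0.5)) / 3 = 11/3 = 3.6667
  S = [[4.9167, -0.1667],
 [-0.1667, 3.6667]].

Step 3 — invert S. det(S) = 4.9167·3.6667 - (-0.1667)² = 18.
  S^{-1} = (1/det) · [[d, -b], [-b, a]] = [[0.2037, 0.0093],
 [0.0093, 0.2731]].

Step 4 — quadratic form (x̄ - mu_0)^T · S^{-1} · (x̄ - mu_0):
  S^{-1} · (x̄ - mu_0) = (0.5556, -0.1111),
  (x̄ - mu_0)^T · [...] = (2.75)·(0.5556) + (-0.5)·(-0.1111) = 1.5833.

Step 5 — scale by n: T² = 4 · 1.5833 = 6.3333.

T² ≈ 6.3333
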